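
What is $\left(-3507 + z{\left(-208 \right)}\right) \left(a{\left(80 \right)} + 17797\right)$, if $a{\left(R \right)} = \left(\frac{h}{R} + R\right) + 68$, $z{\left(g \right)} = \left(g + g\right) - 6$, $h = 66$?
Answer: $- \frac{2820365857}{40} \approx -7.0509 \cdot 10^{7}$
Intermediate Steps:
$z{\left(g \right)} = -6 + 2 g$ ($z{\left(g \right)} = 2 g - 6 = -6 + 2 g$)
$a{\left(R \right)} = 68 + R + \frac{66}{R}$ ($a{\left(R \right)} = \left(\frac{66}{R} + R\right) + 68 = \left(R + \frac{66}{R}\right) + 68 = 68 + R + \frac{66}{R}$)
$\left(-3507 + z{\left(-208 \right)}\right) \left(a{\left(80 \right)} + 17797\right) = \left(-3507 + \left(-6 + 2 \left(-208\right)\right)\right) \left(\left(68 + 80 + \frac{66}{80}\right) + 17797\right) = \left(-3507 - 422\right) \left(\left(68 + 80 + 66 \cdot \frac{1}{80}\right) + 17797\right) = \left(-3507 - 422\right) \left(\left(68 + 80 + \frac{33}{40}\right) + 17797\right) = - 3929 \left(\frac{5953}{40} + 17797\right) = \left(-3929\right) \frac{717833}{40} = - \frac{2820365857}{40}$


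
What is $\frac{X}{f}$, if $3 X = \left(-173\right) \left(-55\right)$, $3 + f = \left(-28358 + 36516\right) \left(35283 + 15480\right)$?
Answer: $\frac{9515}{1242373653} \approx 7.6587 \cdot 10^{-6}$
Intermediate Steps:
$f = 414124551$ ($f = -3 + \left(-28358 + 36516\right) \left(35283 + 15480\right) = -3 + 8158 \cdot 50763 = -3 + 414124554 = 414124551$)
$X = \frac{9515}{3}$ ($X = \frac{\left(-173\right) \left(-55\right)}{3} = \frac{1}{3} \cdot 9515 = \frac{9515}{3} \approx 3171.7$)
$\frac{X}{f} = \frac{9515}{3 \cdot 414124551} = \frac{9515}{3} \cdot \frac{1}{414124551} = \frac{9515}{1242373653}$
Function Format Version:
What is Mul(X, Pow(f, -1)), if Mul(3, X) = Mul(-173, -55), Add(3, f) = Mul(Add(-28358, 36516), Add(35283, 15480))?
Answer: Rational(9515, 1242373653) ≈ 7.6587e-6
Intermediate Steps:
f = 414124551 (f = Add(-3, Mul(Add(-28358, 36516), Add(35283, 15480))) = Add(-3, Mul(8158, 50763)) = Add(-3, 414124554) = 414124551)
X = Rational(9515, 3) (X = Mul(Rational(1, 3), Mul(-173, -55)) = Mul(Rational(1, 3), 9515) = Rational(9515, 3) ≈ 3171.7)
Mul(X, Pow(f, -1)) = Mul(Rational(9515, 3), Pow(414124551, -1)) = Mul(Rational(9515, 3), Rational(1, 414124551)) = Rational(9515, 1242373653)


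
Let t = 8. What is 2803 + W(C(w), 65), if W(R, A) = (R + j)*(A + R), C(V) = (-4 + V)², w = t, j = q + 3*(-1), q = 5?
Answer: 4261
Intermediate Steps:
j = 2 (j = 5 + 3*(-1) = 5 - 3 = 2)
w = 8
W(R, A) = (2 + R)*(A + R) (W(R, A) = (R + 2)*(A + R) = (2 + R)*(A + R))
2803 + W(C(w), 65) = 2803 + (((-4 + 8)²)² + 2*65 + 2*(-4 + 8)² + 65*(-4 + 8)²) = 2803 + ((4²)² + 130 + 2*4² + 65*4²) = 2803 + (16² + 130 + 2*16 + 65*16) = 2803 + (256 + 130 + 32 + 1040) = 2803 + 1458 = 4261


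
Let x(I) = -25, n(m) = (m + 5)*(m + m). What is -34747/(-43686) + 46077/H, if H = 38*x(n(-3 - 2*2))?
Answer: -494977543/10375425 ≈ -47.707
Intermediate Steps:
n(m) = 2*m*(5 + m) (n(m) = (5 + m)*(2*m) = 2*m*(5 + m))
H = -950 (H = 38*(-25) = -950)
-34747/(-43686) + 46077/H = -34747/(-43686) + 46077/(-950) = -34747*(-1/43686) + 46077*(-1/950) = 34747/43686 - 46077/950 = -494977543/10375425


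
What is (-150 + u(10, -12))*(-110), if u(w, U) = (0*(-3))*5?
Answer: 16500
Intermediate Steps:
u(w, U) = 0 (u(w, U) = 0*5 = 0)
(-150 + u(10, -12))*(-110) = (-150 + 0)*(-110) = -150*(-110) = 16500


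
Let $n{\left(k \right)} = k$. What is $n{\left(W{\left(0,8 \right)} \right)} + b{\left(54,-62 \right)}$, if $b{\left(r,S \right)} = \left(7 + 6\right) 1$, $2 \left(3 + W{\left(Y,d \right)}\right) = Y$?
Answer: $10$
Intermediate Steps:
$W{\left(Y,d \right)} = -3 + \frac{Y}{2}$
$b{\left(r,S \right)} = 13$ ($b{\left(r,S \right)} = 13 \cdot 1 = 13$)
$n{\left(W{\left(0,8 \right)} \right)} + b{\left(54,-62 \right)} = \left(-3 + \frac{1}{2} \cdot 0\right) + 13 = \left(-3 + 0\right) + 13 = -3 + 13 = 10$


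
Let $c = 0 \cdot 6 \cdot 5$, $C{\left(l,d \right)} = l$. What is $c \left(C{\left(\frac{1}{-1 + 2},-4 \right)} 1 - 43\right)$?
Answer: $0$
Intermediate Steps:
$c = 0$ ($c = 0 \cdot 5 = 0$)
$c \left(C{\left(\frac{1}{-1 + 2},-4 \right)} 1 - 43\right) = 0 \left(\frac{1}{-1 + 2} \cdot 1 - 43\right) = 0 \left(1^{-1} \cdot 1 - 43\right) = 0 \left(1 \cdot 1 - 43\right) = 0 \left(1 - 43\right) = 0 \left(-42\right) = 0$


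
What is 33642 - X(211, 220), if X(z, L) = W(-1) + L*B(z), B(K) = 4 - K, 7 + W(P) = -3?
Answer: 79192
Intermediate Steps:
W(P) = -10 (W(P) = -7 - 3 = -10)
X(z, L) = -10 + L*(4 - z)
33642 - X(211, 220) = 33642 - (-10 - 1*220*(-4 + 211)) = 33642 - (-10 - 1*220*207) = 33642 - (-10 - 45540) = 33642 - 1*(-45550) = 33642 + 45550 = 79192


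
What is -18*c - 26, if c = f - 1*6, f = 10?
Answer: -98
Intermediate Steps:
c = 4 (c = 10 - 1*6 = 10 - 6 = 4)
-18*c - 26 = -18*4 - 26 = -72 - 26 = -98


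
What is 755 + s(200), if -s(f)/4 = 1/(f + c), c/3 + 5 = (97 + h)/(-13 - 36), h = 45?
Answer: 6522249/8639 ≈ 754.98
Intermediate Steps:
c = -1161/49 (c = -15 + 3*((97 + 45)/(-13 - 36)) = -15 + 3*(142/(-49)) = -15 + 3*(142*(-1/49)) = -15 + 3*(-142/49) = -15 - 426/49 = -1161/49 ≈ -23.694)
s(f) = -4/(-1161/49 + f) (s(f) = -4/(f - 1161/49) = -4/(-1161/49 + f))
755 + s(200) = 755 - 196/(-1161 + 49*200) = 755 - 196/(-1161 + 9800) = 755 - 196/8639 = 6522249/8639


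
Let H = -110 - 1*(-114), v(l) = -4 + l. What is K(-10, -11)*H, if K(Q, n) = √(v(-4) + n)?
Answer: 4*I*√19 ≈ 17.436*I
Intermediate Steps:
K(Q, n) = √(-8 + n) (K(Q, n) = √((-4 - 4) + n) = √(-8 + n))
H = 4 (H = -110 + 114 = 4)
K(-10, -11)*H = √(-8 - 11)*4 = √(-19)*4 = (I*√19)*4 = 4*I*√19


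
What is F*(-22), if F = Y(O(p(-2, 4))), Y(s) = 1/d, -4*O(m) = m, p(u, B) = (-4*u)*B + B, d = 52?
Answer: -11/26 ≈ -0.42308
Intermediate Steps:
p(u, B) = B - 4*B*u (p(u, B) = -4*B*u + B = B - 4*B*u)
O(m) = -m/4
Y(s) = 1/52
F = 1/52 ≈ 0.019231
F*(-22) = (1/52)*(-22) = -11/26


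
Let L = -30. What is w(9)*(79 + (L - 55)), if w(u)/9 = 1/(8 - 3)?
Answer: -54/5 ≈ -10.800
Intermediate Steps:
w(u) = 9/5 (w(u) = 9/(8 - 3) = 9/5)
w(9)*(79 + (L - 55)) = 9*(79 + (-30 - 55))/5 = 9*(79 - 85)/5 = (9/5)*(-6) = -54/5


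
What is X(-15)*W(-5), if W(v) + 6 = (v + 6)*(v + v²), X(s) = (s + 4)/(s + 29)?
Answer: -11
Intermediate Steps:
X(s) = (4 + s)/(29 + s)
W(v) = -6 + (6 + v)*(v + v²) (W(v) = -6 + (v + 6)*(v + v²) = -6 + (6 + v)*(v + v²))
X(-15)*W(-5) = ((4 - 15)/(29 - 15))*(-6 + (-5)³ + 6*(-5) + 7*(-5)²) = (-11/14)*(-6 - 125 - 30 + 7*25) = ((1/14)*(-11))*(-6 - 125 - 30 + 175) = -11/14*14 = -11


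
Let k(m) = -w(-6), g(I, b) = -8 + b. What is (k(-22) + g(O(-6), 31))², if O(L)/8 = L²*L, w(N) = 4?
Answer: 361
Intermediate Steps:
O(L) = 8*L³ (O(L) = 8*(L²*L) = 8*L³)
k(m) = -4 (k(m) = -1*4 = -4)
(k(-22) + g(O(-6), 31))² = (-4 + (-8 + 31))² = (-4 + 23)² = 19² = 361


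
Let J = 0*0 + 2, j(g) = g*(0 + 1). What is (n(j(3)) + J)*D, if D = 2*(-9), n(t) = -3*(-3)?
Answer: -198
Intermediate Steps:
j(g) = g (j(g) = g*1 = g)
n(t) = 9
D = -18
J = 2 (J = 0 + 2 = 2)
(n(j(3)) + J)*D = (9 + 2)*(-18) = 11*(-18) = -198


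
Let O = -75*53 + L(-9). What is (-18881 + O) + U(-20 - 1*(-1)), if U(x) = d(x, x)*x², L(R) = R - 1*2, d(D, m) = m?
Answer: -29726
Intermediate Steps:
L(R) = -2 + R (L(R) = R - 2 = -2 + R)
U(x) = x³ (U(x) = x*x² = x³)
O = -3986 (O = -75*53 + (-2 - 9) = -3975 - 11 = -3986)
(-18881 + O) + U(-20 - 1*(-1)) = (-18881 - 3986) + (-20 - 1*(-1))³ = -22867 + (-20 + 1)³ = -22867 + (-19)³ = -22867 - 6859 = -29726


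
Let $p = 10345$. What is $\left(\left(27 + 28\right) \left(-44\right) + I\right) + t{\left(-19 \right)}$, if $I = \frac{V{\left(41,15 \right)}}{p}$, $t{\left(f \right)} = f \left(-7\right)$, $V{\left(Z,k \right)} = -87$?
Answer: $- \frac{23659102}{10345} \approx -2287.0$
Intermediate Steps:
$t{\left(f \right)} = - 7 f$
$I = - \frac{87}{10345} \approx -0.0084099$
$\left(\left(27 + 28\right) \left(-44\right) + I\right) + t{\left(-19 \right)} = \left(\left(27 + 28\right) \left(-44\right) - \frac{87}{10345}\right) - -133 = \left(55 \left(-44\right) - \frac{87}{10345}\right) + 133 = \left(-2420 - \frac{87}{10345}\right) + 133 = - \frac{25034987}{10345} + 133 = - \frac{23659102}{10345}$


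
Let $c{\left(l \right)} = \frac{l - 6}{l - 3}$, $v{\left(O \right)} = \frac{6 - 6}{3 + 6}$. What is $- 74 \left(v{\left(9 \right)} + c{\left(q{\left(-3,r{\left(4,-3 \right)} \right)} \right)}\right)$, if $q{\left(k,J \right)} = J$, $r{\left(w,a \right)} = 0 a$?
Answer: $-148$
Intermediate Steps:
$r{\left(w,a \right)} = 0$
$v{\left(O \right)} = 0$ ($v{\left(O \right)} = \frac{0}{9} = 0 \cdot \frac{1}{9} = 0$)
$c{\left(l \right)} = \frac{-6 + l}{-3 + l}$
$- 74 \left(v{\left(9 \right)} + c{\left(q{\left(-3,r{\left(4,-3 \right)} \right)} \right)}\right) = - 74 \left(0 + \frac{-6 + 0}{-3 + 0}\right) = - 74 \left(0 + \frac{1}{-3} \left(-6\right)\right) = - 74 \left(0 - -2\right) = - 74 \left(0 + 2\right) = \left(-74\right) 2 = -148$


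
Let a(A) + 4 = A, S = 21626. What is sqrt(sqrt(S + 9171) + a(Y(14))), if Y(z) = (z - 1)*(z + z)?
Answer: sqrt(360 + sqrt(30797)) ≈ 23.141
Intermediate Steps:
Y(z) = 2*z*(-1 + z) (Y(z) = (-1 + z)*(2*z) = 2*z*(-1 + z))
a(A) = -4 + A
sqrt(sqrt(S + 9171) + a(Y(14))) = sqrt(sqrt(21626 + 9171) + (-4 + 2*14*(-1 + 14))) = sqrt(sqrt(30797) + (-4 + 2*14*13)) = sqrt(sqrt(30797) + (-4 + 364)) = sqrt(sqrt(30797) + 360) = sqrt(360 + sqrt(30797))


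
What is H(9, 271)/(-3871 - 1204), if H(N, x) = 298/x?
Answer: -298/1375325 ≈ -0.00021668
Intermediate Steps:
H(9, 271)/(-3871 - 1204) = (298/271)/(-3871 - 1204) = (298*(1/271))/(-5075) = (298/271)*(-1/5075) = -298/1375325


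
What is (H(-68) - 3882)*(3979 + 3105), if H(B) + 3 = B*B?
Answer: 5235076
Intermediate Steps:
H(B) = -3 + B² (H(B) = -3 + B*B = -3 + B²)
(H(-68) - 3882)*(3979 + 3105) = ((-3 + (-68)²) - 3882)*(3979 + 3105) = ((-3 + 4624) - 3882)*7084 = (4621 - 3882)*7084 = 739*7084 = 5235076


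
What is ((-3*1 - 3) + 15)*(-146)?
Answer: -1314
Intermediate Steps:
((-3*1 - 3) + 15)*(-146) = ((-3 - 3) + 15)*(-146) = (-6 + 15)*(-146) = 9*(-146) = -1314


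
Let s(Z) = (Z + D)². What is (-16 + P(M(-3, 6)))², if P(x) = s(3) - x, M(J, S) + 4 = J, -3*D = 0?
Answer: 0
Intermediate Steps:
D = 0 (D = -⅓*0 = 0)
s(Z) = Z² (s(Z) = (Z + 0)² = Z²)
M(J, S) = -4 + J
P(x) = 9 - x (P(x) = 3² - x = 9 - x)
(-16 + P(M(-3, 6)))² = (-16 + (9 - (-4 - 3)))² = (-16 + (9 - 1*(-7)))² = (-16 + (9 + 7))² = (-16 + 16)² = 0² = 0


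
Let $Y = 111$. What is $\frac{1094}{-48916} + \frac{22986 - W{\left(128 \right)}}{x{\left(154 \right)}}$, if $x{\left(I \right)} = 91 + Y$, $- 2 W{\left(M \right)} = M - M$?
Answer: $\frac{281040547}{2470258} \approx 113.77$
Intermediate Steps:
$W{\left(M \right)} = 0$ ($W{\left(M \right)} = - \frac{M - M}{2} = \left(- \frac{1}{2}\right) 0 = 0$)
$x{\left(I \right)} = 202$ ($x{\left(I \right)} = 91 + 111 = 202$)
$\frac{1094}{-48916} + \frac{22986 - W{\left(128 \right)}}{x{\left(154 \right)}} = \frac{1094}{-48916} + \frac{22986 - 0}{202} = 1094 \left(- \frac{1}{48916}\right) + \left(22986 + 0\right) \frac{1}{202} = - \frac{547}{24458} + 22986 \cdot \frac{1}{202} = - \frac{547}{24458} + \frac{11493}{101} = \frac{281040547}{2470258}$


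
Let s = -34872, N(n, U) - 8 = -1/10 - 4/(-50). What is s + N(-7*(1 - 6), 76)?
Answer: -1743201/50 ≈ -34864.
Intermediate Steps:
N(n, U) = 399/50 (N(n, U) = 8 + (-1/10 - 4/(-50)) = 8 + (-1*1/10 - 4*(-1/50)) = 8 + (-1/10 + 2/25) = 8 - 1/50 = 399/50)
s + N(-7*(1 - 6), 76) = -34872 + 399/50 = -1743201/50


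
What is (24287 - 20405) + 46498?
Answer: 50380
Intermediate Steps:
(24287 - 20405) + 46498 = 3882 + 46498 = 50380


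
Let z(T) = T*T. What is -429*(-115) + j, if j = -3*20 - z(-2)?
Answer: 49271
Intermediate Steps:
z(T) = T²
j = -64 (j = -3*20 - 1*(-2)² = -60 - 1*4 = -60 - 4 = -64)
-429*(-115) + j = -429*(-115) - 64 = 49335 - 64 = 49271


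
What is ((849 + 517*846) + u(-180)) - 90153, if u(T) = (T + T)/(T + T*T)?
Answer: 62305960/179 ≈ 3.4808e+5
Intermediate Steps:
u(T) = 2*T/(T + T²) (u(T) = (2*T)/(T + T²) = 2*T/(T + T²))
((849 + 517*846) + u(-180)) - 90153 = ((849 + 517*846) + 2/(1 - 180)) - 90153 = ((849 + 437382) + 2/(-179)) - 90153 = (438231 + 2*(-1/179)) - 90153 = (438231 - 2/179) - 90153 = 78443347/179 - 90153 = 62305960/179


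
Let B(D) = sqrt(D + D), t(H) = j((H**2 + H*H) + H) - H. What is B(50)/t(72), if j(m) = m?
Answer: 5/5184 ≈ 0.00096451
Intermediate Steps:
t(H) = 2*H**2 (t(H) = ((H**2 + H*H) + H) - H = ((H**2 + H**2) + H) - H = (2*H**2 + H) - H = (H + 2*H**2) - H = 2*H**2)
B(D) = sqrt(2)*sqrt(D) (B(D) = sqrt(2*D) = sqrt(2)*sqrt(D))
B(50)/t(72) = (sqrt(2)*sqrt(50))/((2*72**2)) = (sqrt(2)*(5*sqrt(2)))/((2*5184)) = 10/10368 = 10*(1/10368) = 5/5184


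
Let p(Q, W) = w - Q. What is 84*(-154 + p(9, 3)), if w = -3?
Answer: -13944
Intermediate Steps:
p(Q, W) = -3 - Q
84*(-154 + p(9, 3)) = 84*(-154 + (-3 - 1*9)) = 84*(-154 + (-3 - 9)) = 84*(-154 - 12) = 84*(-166) = -13944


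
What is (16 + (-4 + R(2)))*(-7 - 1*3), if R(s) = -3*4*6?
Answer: 600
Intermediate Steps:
R(s) = -72 (R(s) = -12*6 = -72)
(16 + (-4 + R(2)))*(-7 - 1*3) = (16 + (-4 - 72))*(-7 - 1*3) = (16 - 76)*(-7 - 3) = -60*(-10) = 600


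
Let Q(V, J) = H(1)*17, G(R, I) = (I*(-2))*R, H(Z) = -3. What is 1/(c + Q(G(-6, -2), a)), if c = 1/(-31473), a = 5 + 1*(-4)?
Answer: -31473/1605124 ≈ -0.019608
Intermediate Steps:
G(R, I) = -2*I*R (G(R, I) = (-2*I)*R = -2*I*R)
a = 1 (a = 5 - 4 = 1)
Q(V, J) = -51 (Q(V, J) = -3*17 = -51)
c = -1/31473 ≈ -3.1773e-5
1/(c + Q(G(-6, -2), a)) = 1/(-1/31473 - 51) = 1/(-1605124/31473) = -31473/1605124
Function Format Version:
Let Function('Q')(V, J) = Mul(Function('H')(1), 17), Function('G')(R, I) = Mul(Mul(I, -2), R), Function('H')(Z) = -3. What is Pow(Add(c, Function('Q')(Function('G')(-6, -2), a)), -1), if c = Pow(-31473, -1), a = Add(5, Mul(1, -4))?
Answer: Rational(-31473, 1605124) ≈ -0.019608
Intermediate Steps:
Function('G')(R, I) = Mul(-2, I, R) (Function('G')(R, I) = Mul(Mul(-2, I), R) = Mul(-2, I, R))
a = 1 (a = Add(5, -4) = 1)
Function('Q')(V, J) = -51 (Function('Q')(V, J) = Mul(-3, 17) = -51)
c = Rational(-1, 31473) ≈ -3.1773e-5
Pow(Add(c, Function('Q')(Function('G')(-6, -2), a)), -1) = Pow(Add(Rational(-1, 31473), -51), -1) = Pow(Rational(-1605124, 31473), -1) = Rational(-31473, 1605124)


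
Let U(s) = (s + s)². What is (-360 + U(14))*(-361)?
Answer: -153064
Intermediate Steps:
U(s) = 4*s² (U(s) = (2*s)² = 4*s²)
(-360 + U(14))*(-361) = (-360 + 4*14²)*(-361) = (-360 + 4*196)*(-361) = (-360 + 784)*(-361) = 424*(-361) = -153064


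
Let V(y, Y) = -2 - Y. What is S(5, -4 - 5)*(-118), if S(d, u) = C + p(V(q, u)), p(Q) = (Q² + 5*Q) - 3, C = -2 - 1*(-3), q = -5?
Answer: -9676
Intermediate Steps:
C = 1 (C = -2 + 3 = 1)
p(Q) = -3 + Q² + 5*Q
S(d, u) = -12 + (-2 - u)² - 5*u (S(d, u) = 1 + (-3 + (-2 - u)² + 5*(-2 - u)) = 1 + (-3 + (-2 - u)² + (-10 - 5*u)) = 1 + (-13 + (-2 - u)² - 5*u) = -12 + (-2 - u)² - 5*u)
S(5, -4 - 5)*(-118) = (-8 + (-4 - 5)² - (-4 - 5))*(-118) = (-8 + (-9)² - 1*(-9))*(-118) = (-8 + 81 + 9)*(-118) = 82*(-118) = -9676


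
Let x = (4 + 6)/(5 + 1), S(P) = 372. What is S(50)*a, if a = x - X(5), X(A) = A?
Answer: -1240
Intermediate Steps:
x = 5/3 (x = 10/6 = 10*(⅙) = 5/3 ≈ 1.6667)
a = -10/3 (a = 5/3 - 1*5 = 5/3 - 5 = -10/3 ≈ -3.3333)
S(50)*a = 372*(-10/3) = -1240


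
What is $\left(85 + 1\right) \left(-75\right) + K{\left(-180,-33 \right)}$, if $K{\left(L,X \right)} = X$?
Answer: $-6483$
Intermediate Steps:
$\left(85 + 1\right) \left(-75\right) + K{\left(-180,-33 \right)} = \left(85 + 1\right) \left(-75\right) - 33 = 86 \left(-75\right) - 33 = -6450 - 33 = -6483$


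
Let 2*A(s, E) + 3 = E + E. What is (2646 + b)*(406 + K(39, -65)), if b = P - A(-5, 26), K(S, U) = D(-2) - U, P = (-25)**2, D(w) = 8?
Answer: 3110147/2 ≈ 1.5551e+6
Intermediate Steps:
A(s, E) = -3/2 + E (A(s, E) = -3/2 + (E + E)/2 = -3/2 + (2*E)/2 = -3/2 + E)
P = 625
K(S, U) = 8 - U
b = 1201/2 (b = 625 - (-3/2 + 26) = 625 - 1*49/2 = 625 - 49/2 = 1201/2 ≈ 600.50)
(2646 + b)*(406 + K(39, -65)) = (2646 + 1201/2)*(406 + (8 - 1*(-65))) = 6493*(406 + (8 + 65))/2 = 6493*(406 + 73)/2 = (6493/2)*479 = 3110147/2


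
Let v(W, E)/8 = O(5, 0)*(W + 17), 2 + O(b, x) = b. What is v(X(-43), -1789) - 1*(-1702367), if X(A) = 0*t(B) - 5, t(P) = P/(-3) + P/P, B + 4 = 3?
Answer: 1702655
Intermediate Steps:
O(b, x) = -2 + b
B = -1 (B = -4 + 3 = -1)
t(P) = 1 - P/3 (t(P) = P*(-⅓) + 1 = -P/3 + 1 = 1 - P/3)
X(A) = -5 (X(A) = 0*(1 - ⅓*(-1)) - 5 = 0*(1 + ⅓) - 5 = 0*(4/3) - 5 = 0 - 5 = -5)
v(W, E) = 408 + 24*W (v(W, E) = 8*((-2 + 5)*(W + 17)) = 8*(3*(17 + W)) = 8*(51 + 3*W) = 408 + 24*W)
v(X(-43), -1789) - 1*(-1702367) = (408 + 24*(-5)) - 1*(-1702367) = (408 - 120) + 1702367 = 288 + 1702367 = 1702655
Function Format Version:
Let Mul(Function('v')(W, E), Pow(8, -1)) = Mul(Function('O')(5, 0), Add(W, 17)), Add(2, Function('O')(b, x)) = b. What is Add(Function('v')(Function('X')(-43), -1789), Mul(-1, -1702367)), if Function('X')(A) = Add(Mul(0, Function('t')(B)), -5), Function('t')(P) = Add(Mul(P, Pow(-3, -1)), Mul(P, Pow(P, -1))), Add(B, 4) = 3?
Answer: 1702655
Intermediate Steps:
Function('O')(b, x) = Add(-2, b)
B = -1 (B = Add(-4, 3) = -1)
Function('t')(P) = Add(1, Mul(Rational(-1, 3), P)) (Function('t')(P) = Add(Mul(P, Rational(-1, 3)), 1) = Add(Mul(Rational(-1, 3), P), 1) = Add(1, Mul(Rational(-1, 3), P)))
Function('X')(A) = -5 (Function('X')(A) = Add(Mul(0, Add(1, Mul(Rational(-1, 3), -1))), -5) = Add(Mul(0, Add(1, Rational(1, 3))), -5) = Add(Mul(0, Rational(4, 3)), -5) = Add(0, -5) = -5)
Function('v')(W, E) = Add(408, Mul(24, W)) (Function('v')(W, E) = Mul(8, Mul(Add(-2, 5), Add(W, 17))) = Mul(8, Mul(3, Add(17, W))) = Mul(8, Add(51, Mul(3, W))) = Add(408, Mul(24, W)))
Add(Function('v')(Function('X')(-43), -1789), Mul(-1, -1702367)) = Add(Add(408, Mul(24, -5)), Mul(-1, -1702367)) = Add(Add(408, -120), 1702367) = Add(288, 1702367) = 1702655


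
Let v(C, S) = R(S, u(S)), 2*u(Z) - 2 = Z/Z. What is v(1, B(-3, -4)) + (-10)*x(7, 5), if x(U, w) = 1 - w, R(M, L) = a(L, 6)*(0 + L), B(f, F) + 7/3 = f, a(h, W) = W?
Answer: 49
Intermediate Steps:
B(f, F) = -7/3 + f
u(Z) = 3/2 (u(Z) = 1 + (Z/Z)/2 = 1 + (1/2)*1 = 1 + 1/2 = 3/2)
R(M, L) = 6*L (R(M, L) = 6*(0 + L) = 6*L)
v(C, S) = 9 (v(C, S) = 6*(3/2) = 9)
v(1, B(-3, -4)) + (-10)*x(7, 5) = 9 + (-10)*(1 - 1*5) = 9 + (-1*10)*(1 - 5) = 9 - 10*(-4) = 9 + 40 = 49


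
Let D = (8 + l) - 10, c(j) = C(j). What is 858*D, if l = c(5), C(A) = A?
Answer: 2574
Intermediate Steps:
c(j) = j
l = 5
D = 3 (D = (8 + 5) - 10 = 13 - 10 = 3)
858*D = 858*3 = 2574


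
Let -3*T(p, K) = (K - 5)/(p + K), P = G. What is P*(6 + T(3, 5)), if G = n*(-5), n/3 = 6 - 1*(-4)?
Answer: -900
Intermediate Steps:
n = 30 (n = 3*(6 - 1*(-4)) = 3*(6 + 4) = 3*10 = 30)
G = -150 (G = 30*(-5) = -150)
P = -150
T(p, K) = -(-5 + K)/(3*(K + p)) (T(p, K) = -(K - 5)/(3*(p + K)) = -(-5 + K)/(3*(K + p)))
P*(6 + T(3, 5)) = -150*(6 + (5 - 1*5)/(3*(5 + 3))) = -150*(6 + (⅓)*(5 - 5)/8) = -150*(6 + (⅓)*(⅛)*0) = -150*(6 + 0) = -150*6 = -900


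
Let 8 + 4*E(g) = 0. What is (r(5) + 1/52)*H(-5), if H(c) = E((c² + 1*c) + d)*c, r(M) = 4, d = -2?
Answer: 1045/26 ≈ 40.192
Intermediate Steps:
E(g) = -2 (E(g) = -2 + (¼)*0 = -2 + 0 = -2)
H(c) = -2*c
(r(5) + 1/52)*H(-5) = (4 + 1/52)*(-2*(-5)) = (4 + 1/52)*10 = (209/52)*10 = 1045/26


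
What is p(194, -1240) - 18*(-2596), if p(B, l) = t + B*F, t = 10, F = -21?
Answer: 42664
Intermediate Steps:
p(B, l) = 10 - 21*B (p(B, l) = 10 + B*(-21) = 10 - 21*B)
p(194, -1240) - 18*(-2596) = (10 - 21*194) - 18*(-2596) = (10 - 4074) + 46728 = -4064 + 46728 = 42664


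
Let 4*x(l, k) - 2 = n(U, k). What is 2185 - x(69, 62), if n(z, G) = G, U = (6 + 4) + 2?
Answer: 2169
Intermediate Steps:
U = 12 (U = 10 + 2 = 12)
x(l, k) = 1/2 + k/4
2185 - x(69, 62) = 2185 - (1/2 + (1/4)*62) = 2185 - (1/2 + 31/2) = 2185 - 1*16 = 2185 - 16 = 2169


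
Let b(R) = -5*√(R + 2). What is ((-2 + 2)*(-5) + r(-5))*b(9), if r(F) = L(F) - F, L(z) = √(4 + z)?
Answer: 5*√11*(-5 - I) ≈ -82.916 - 16.583*I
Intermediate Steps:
b(R) = -5*√(2 + R)
r(F) = √(4 + F) - F
((-2 + 2)*(-5) + r(-5))*b(9) = ((-2 + 2)*(-5) + (√(4 - 5) - 1*(-5)))*(-5*√(2 + 9)) = (0*(-5) + (√(-1) + 5))*(-5*√11) = (0 + (I + 5))*(-5*√11) = (0 + (5 + I))*(-5*√11) = (5 + I)*(-5*√11) = -5*√11*(5 + I)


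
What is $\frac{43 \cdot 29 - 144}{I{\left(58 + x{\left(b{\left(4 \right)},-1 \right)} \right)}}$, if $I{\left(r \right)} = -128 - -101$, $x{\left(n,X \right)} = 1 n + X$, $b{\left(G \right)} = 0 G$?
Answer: $- \frac{1103}{27} \approx -40.852$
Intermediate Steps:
$b{\left(G \right)} = 0$
$x{\left(n,X \right)} = X + n$ ($x{\left(n,X \right)} = n + X = X + n$)
$I{\left(r \right)} = -27$ ($I{\left(r \right)} = -128 + 101 = -27$)
$\frac{43 \cdot 29 - 144}{I{\left(58 + x{\left(b{\left(4 \right)},-1 \right)} \right)}} = \frac{43 \cdot 29 - 144}{-27} = \left(1247 - 144\right) \left(- \frac{1}{27}\right) = 1103 \left(- \frac{1}{27}\right) = - \frac{1103}{27}$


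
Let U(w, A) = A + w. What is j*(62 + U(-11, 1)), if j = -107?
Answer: -5564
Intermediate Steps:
j*(62 + U(-11, 1)) = -107*(62 + (1 - 11)) = -107*(62 - 10) = -107*52 = -5564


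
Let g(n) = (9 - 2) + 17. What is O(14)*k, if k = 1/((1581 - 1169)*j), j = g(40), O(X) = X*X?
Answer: 49/2472 ≈ 0.019822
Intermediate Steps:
g(n) = 24 (g(n) = 7 + 17 = 24)
O(X) = X²
j = 24
k = 1/9888 (k = 1/((1581 - 1169)*24) = (1/24)/412 = (1/412)*(1/24) = 1/9888 ≈ 0.00010113)
O(14)*k = 14²*(1/9888) = 196*(1/9888) = 49/2472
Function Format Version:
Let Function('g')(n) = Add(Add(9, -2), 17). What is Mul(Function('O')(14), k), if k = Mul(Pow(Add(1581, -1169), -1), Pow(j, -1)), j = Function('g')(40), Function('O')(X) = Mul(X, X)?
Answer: Rational(49, 2472) ≈ 0.019822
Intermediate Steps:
Function('g')(n) = 24 (Function('g')(n) = Add(7, 17) = 24)
Function('O')(X) = Pow(X, 2)
j = 24
k = Rational(1, 9888) (k = Mul(Pow(Add(1581, -1169), -1), Pow(24, -1)) = Mul(Pow(412, -1), Rational(1, 24)) = Mul(Rational(1, 412), Rational(1, 24)) = Rational(1, 9888) ≈ 0.00010113)
Mul(Function('O')(14), k) = Mul(Pow(14, 2), Rational(1, 9888)) = Mul(196, Rational(1, 9888)) = Rational(49, 2472)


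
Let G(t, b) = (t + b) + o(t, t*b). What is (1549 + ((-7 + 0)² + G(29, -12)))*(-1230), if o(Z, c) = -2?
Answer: -1983990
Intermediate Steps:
G(t, b) = -2 + b + t (G(t, b) = (t + b) - 2 = (b + t) - 2 = -2 + b + t)
(1549 + ((-7 + 0)² + G(29, -12)))*(-1230) = (1549 + ((-7 + 0)² + (-2 - 12 + 29)))*(-1230) = (1549 + ((-7)² + 15))*(-1230) = (1549 + (49 + 15))*(-1230) = (1549 + 64)*(-1230) = 1613*(-1230) = -1983990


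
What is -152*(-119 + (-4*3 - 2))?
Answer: 20216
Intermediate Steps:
-152*(-119 + (-4*3 - 2)) = -152*(-119 + (-12 - 2)) = -152*(-119 - 14) = -152*(-133) = 20216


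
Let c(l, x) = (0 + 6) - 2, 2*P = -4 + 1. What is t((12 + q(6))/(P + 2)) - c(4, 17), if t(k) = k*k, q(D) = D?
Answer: 1292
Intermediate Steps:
P = -3/2 (P = (-4 + 1)/2 = (½)*(-3) = -3/2 ≈ -1.5000)
t(k) = k²
c(l, x) = 4 (c(l, x) = 6 - 2 = 4)
t((12 + q(6))/(P + 2)) - c(4, 17) = ((12 + 6)/(-3/2 + 2))² - 1*4 = (18/(½))² - 4 = (18*2)² - 4 = 36² - 4 = 1296 - 4 = 1292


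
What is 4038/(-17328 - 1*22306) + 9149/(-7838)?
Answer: -197130655/155325646 ≈ -1.2691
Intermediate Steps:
4038/(-17328 - 1*22306) + 9149/(-7838) = 4038/(-17328 - 22306) + 9149*(-1/7838) = 4038/(-39634) - 9149/7838 = 4038*(-1/39634) - 9149/7838 = -2019/19817 - 9149/7838 = -197130655/155325646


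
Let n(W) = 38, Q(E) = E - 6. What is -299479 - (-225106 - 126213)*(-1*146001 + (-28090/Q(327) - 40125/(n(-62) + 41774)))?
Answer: -688856962071447691/13421652 ≈ -5.1324e+10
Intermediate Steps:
Q(E) = -6 + E
-299479 - (-225106 - 126213)*(-1*146001 + (-28090/Q(327) - 40125/(n(-62) + 41774))) = -299479 - (-225106 - 126213)*(-1*146001 + (-28090/(-6 + 327) - 40125/(38 + 41774))) = -299479 - (-351319)*(-146001 + (-28090/321 - 40125/41812)) = -299479 - (-351319)*(-146001 - 1187379205/13421652) = -299479 - (-351319)*(-1960761992857)/13421652 = -299479 - 1*688852942568528383/13421652 = -299479 - 688852942568528383/13421652 = -688856962071447691/13421652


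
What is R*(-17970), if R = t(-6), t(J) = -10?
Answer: 179700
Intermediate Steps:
R = -10
R*(-17970) = -10*(-17970) = 179700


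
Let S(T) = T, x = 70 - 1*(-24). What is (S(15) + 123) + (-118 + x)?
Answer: 114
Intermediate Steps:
x = 94 (x = 70 + 24 = 94)
(S(15) + 123) + (-118 + x) = (15 + 123) + (-118 + 94) = 138 - 24 = 114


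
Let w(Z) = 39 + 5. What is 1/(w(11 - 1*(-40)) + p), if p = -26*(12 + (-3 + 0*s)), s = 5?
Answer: -1/190 ≈ -0.0052632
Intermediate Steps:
w(Z) = 44
p = -234 (p = -26*(12 + (-3 + 0*5)) = -26*(12 + (-3 + 0)) = -26*(12 - 3) = -26*9 = -234)
1/(w(11 - 1*(-40)) + p) = 1/(44 - 234) = 1/(-190) = -1/190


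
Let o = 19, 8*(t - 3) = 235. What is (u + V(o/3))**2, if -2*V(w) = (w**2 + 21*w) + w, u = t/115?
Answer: 548442443761/68558400 ≈ 7999.6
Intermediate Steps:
t = 259/8 (t = 3 + (1/8)*235 = 3 + 235/8 = 259/8 ≈ 32.375)
u = 259/920 (u = (259/8)/115 = (259/8)*(1/115) = 259/920 ≈ 0.28152)
V(w) = -11*w - w**2/2 (V(w) = -((w**2 + 21*w) + w)/2 = -(w**2 + 22*w)/2 = -11*w - w**2/2)
(u + V(o/3))**2 = (259/920 - 19/3*(22 + 19/3)/2)**2 = (259/920 - 19*(1/3)*(22 + 19*(1/3))/2)**2 = (259/920 - 1/2*19/3*(22 + 19/3))**2 = (259/920 - 1/2*19/3*85/3)**2 = (259/920 - 1615/18)**2 = (-740569/8280)**2 = 548442443761/68558400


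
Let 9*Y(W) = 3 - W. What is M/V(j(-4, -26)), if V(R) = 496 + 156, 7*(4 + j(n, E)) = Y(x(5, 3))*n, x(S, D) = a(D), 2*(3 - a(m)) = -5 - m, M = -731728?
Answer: -182932/163 ≈ -1122.3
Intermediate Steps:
a(m) = 11/2 + m/2 (a(m) = 3 - (-5 - m)/2 = 3 + (5/2 + m/2) = 11/2 + m/2)
x(S, D) = 11/2 + D/2
Y(W) = 1/3 - W/9 (Y(W) = (3 - W)/9 = 1/3 - W/9)
j(n, E) = -4 - 4*n/63 (j(n, E) = -4 + ((1/3 - (11/2 + (1/2)*3)/9)*n)/7 = -4 + ((1/3 - (11/2 + 3/2)/9)*n)/7 = -4 + ((1/3 - 1/9*7)*n)/7 = -4 + ((1/3 - 7/9)*n)/7 = -4 + (-4*n/9)/7 = -4 - 4*n/63)
V(R) = 652
M/V(j(-4, -26)) = -731728/652 = -731728*1/652 = -182932/163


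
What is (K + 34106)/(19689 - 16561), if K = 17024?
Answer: 25565/1564 ≈ 16.346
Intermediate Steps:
(K + 34106)/(19689 - 16561) = (17024 + 34106)/(19689 - 16561) = 51130/3128 = 51130*(1/3128) = 25565/1564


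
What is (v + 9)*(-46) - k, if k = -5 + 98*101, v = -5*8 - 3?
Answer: -8329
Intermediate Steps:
v = -43 (v = -40 - 3 = -43)
k = 9893 (k = -5 + 9898 = 9893)
(v + 9)*(-46) - k = (-43 + 9)*(-46) - 1*9893 = -34*(-46) - 9893 = 1564 - 9893 = -8329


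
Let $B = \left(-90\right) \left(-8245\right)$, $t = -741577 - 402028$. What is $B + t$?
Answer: $-401555$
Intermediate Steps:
$t = -1143605$ ($t = -741577 - 402028 = -1143605$)
$B = 742050$
$B + t = 742050 - 1143605 = -401555$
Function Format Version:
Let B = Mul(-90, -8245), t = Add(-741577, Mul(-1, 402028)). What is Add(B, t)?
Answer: -401555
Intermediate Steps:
t = -1143605 (t = Add(-741577, -402028) = -1143605)
B = 742050
Add(B, t) = Add(742050, -1143605) = -401555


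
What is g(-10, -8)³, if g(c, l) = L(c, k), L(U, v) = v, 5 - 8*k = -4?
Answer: 729/512 ≈ 1.4238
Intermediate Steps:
k = 9/8 (k = 5/8 - ⅛*(-4) = 5/8 + ½ = 9/8 ≈ 1.1250)
g(c, l) = 9/8
g(-10, -8)³ = (9/8)³ = 729/512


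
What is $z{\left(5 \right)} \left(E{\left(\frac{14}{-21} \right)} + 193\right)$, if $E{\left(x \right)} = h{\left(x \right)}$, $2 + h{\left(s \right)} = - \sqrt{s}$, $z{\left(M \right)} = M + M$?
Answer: $1910 - \frac{10 i \sqrt{6}}{3} \approx 1910.0 - 8.165 i$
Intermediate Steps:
$z{\left(M \right)} = 2 M$
$h{\left(s \right)} = -2 - \sqrt{s}$
$E{\left(x \right)} = -2 - \sqrt{x}$
$z{\left(5 \right)} \left(E{\left(\frac{14}{-21} \right)} + 193\right) = 2 \cdot 5 \left(\left(-2 - \sqrt{\frac{14}{-21}}\right) + 193\right) = 10 \left(\left(-2 - \sqrt{14 \left(- \frac{1}{21}\right)}\right) + 193\right) = 10 \left(\left(-2 - \sqrt{- \frac{2}{3}}\right) + 193\right) = 10 \left(\left(-2 - \frac{i \sqrt{6}}{3}\right) + 193\right) = 10 \left(191 - \frac{i \sqrt{6}}{3}\right) = 1910 - \frac{10 i \sqrt{6}}{3}$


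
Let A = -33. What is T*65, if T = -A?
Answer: 2145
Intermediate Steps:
T = 33 (T = -1*(-33) = 33)
T*65 = 33*65 = 2145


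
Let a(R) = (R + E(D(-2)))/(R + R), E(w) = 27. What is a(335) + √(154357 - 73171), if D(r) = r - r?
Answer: 181/335 + √81186 ≈ 285.47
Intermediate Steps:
D(r) = 0
a(R) = (27 + R)/(2*R) (a(R) = (R + 27)/(R + R) = (27 + R)/((2*R)) = (27 + R)*(1/(2*R)) = (27 + R)/(2*R))
a(335) + √(154357 - 73171) = (½)*(27 + 335)/335 + √(154357 - 73171) = (½)*(1/335)*362 + √81186 = 181/335 + √81186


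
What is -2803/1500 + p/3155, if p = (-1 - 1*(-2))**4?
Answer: -1768393/946500 ≈ -1.8683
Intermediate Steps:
p = 1 (p = (-1 + 2)**4 = 1**4 = 1)
-2803/1500 + p/3155 = -2803/1500 + 1/3155 = -1768393/946500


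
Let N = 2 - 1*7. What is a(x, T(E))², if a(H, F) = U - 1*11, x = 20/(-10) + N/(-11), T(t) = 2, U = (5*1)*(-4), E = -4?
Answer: 961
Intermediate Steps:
U = -20 (U = 5*(-4) = -20)
N = -5 (N = 2 - 7 = -5)
x = -17/11 (x = 20/(-10) - 5/(-11) = 20*(-⅒) - 5*(-1/11) = -2 + 5/11 = -17/11 ≈ -1.5455)
a(H, F) = -31 (a(H, F) = -20 - 1*11 = -20 - 11 = -31)
a(x, T(E))² = (-31)² = 961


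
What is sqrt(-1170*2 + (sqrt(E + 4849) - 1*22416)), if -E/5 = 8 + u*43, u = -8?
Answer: sqrt(-24756 + sqrt(6529)) ≈ 157.08*I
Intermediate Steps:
E = 1680 (E = -5*(8 - 8*43) = -5*(8 - 344) = -5*(-336) = 1680)
sqrt(-1170*2 + (sqrt(E + 4849) - 1*22416)) = sqrt(-1170*2 + (sqrt(1680 + 4849) - 1*22416)) = sqrt(-2340 + (sqrt(6529) - 22416)) = sqrt(-2340 + (-22416 + sqrt(6529))) = sqrt(-24756 + sqrt(6529))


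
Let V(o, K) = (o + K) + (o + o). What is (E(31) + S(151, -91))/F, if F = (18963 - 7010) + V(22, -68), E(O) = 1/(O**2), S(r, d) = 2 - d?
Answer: 89374/11484911 ≈ 0.0077819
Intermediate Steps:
V(o, K) = K + 3*o (V(o, K) = (K + o) + 2*o = K + 3*o)
E(O) = O**(-2)
F = 11951 (F = (18963 - 7010) + (-68 + 3*22) = 11953 + (-68 + 66) = 11953 - 2 = 11951)
(E(31) + S(151, -91))/F = (31**(-2) + (2 - 1*(-91)))/11951 = (1/961 + (2 + 91))*(1/11951) = (1/961 + 93)*(1/11951) = (89374/961)*(1/11951) = 89374/11484911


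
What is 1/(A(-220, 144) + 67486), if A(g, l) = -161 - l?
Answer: 1/67181 ≈ 1.4885e-5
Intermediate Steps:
1/(A(-220, 144) + 67486) = 1/((-161 - 1*144) + 67486) = 1/((-161 - 144) + 67486) = 1/(-305 + 67486) = 1/67181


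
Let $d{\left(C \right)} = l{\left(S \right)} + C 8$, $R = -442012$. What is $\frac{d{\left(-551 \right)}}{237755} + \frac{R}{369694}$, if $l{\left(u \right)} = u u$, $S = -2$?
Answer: $- \frac{53359347718}{43948298485} \approx -1.2141$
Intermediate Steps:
$l{\left(u \right)} = u^{2}$
$d{\left(C \right)} = 4 + 8 C$ ($d{\left(C \right)} = \left(-2\right)^{2} + C 8 = 4 + 8 C$)
$\frac{d{\left(-551 \right)}}{237755} + \frac{R}{369694} = \frac{4 + 8 \left(-551\right)}{237755} - \frac{442012}{369694} = \left(4 - 4408\right) \frac{1}{237755} - \frac{221006}{184847} = \left(-4404\right) \frac{1}{237755} - \frac{221006}{184847} = - \frac{4404}{237755} - \frac{221006}{184847} = - \frac{53359347718}{43948298485}$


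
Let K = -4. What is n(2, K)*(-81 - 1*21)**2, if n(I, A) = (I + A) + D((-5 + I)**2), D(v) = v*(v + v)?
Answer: 1664640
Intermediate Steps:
D(v) = 2*v**2 (D(v) = v*(2*v) = 2*v**2)
n(I, A) = A + I + 2*(-5 + I)**4 (n(I, A) = (I + A) + 2*((-5 + I)**2)**2 = (A + I) + 2*(-5 + I)**4 = A + I + 2*(-5 + I)**4)
n(2, K)*(-81 - 1*21)**2 = (-4 + 2 + 2*(-5 + 2)**4)*(-81 - 1*21)**2 = (-4 + 2 + 2*(-3)**4)*(-81 - 21)**2 = (-4 + 2 + 2*81)*(-102)**2 = (-4 + 2 + 162)*10404 = 160*10404 = 1664640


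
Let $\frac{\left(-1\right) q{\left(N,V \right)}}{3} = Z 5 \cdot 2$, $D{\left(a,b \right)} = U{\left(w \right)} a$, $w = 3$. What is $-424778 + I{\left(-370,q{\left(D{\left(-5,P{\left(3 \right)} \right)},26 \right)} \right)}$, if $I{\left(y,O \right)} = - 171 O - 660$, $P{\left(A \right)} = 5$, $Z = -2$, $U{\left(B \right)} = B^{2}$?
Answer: $-435698$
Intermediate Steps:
$D{\left(a,b \right)} = 9 a$ ($D{\left(a,b \right)} = 3^{2} a = 9 a$)
$q{\left(N,V \right)} = 60$ ($q{\left(N,V \right)} = - 3 \left(-2\right) 5 \cdot 2 = - 3 \left(\left(-10\right) 2\right) = \left(-3\right) \left(-20\right) = 60$)
$I{\left(y,O \right)} = -660 - 171 O$
$-424778 + I{\left(-370,q{\left(D{\left(-5,P{\left(3 \right)} \right)},26 \right)} \right)} = -424778 - 10920 = -435698$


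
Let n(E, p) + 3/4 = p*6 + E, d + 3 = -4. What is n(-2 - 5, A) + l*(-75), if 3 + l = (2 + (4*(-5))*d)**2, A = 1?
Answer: -6048307/4 ≈ -1.5121e+6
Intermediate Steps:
d = -7 (d = -3 - 4 = -7)
l = 20161 (l = -3 + (2 + (4*(-5))*(-7))**2 = -3 + (2 - 20*(-7))**2 = -3 + (2 + 140)**2 = -3 + 142**2 = -3 + 20164 = 20161)
n(E, p) = -3/4 + E + 6*p (n(E, p) = -3/4 + (p*6 + E) = -3/4 + (6*p + E) = -3/4 + (E + 6*p) = -3/4 + E + 6*p)
n(-2 - 5, A) + l*(-75) = (-3/4 + (-2 - 5) + 6*1) + 20161*(-75) = (-3/4 - 7 + 6) - 1512075 = -7/4 - 1512075 = -6048307/4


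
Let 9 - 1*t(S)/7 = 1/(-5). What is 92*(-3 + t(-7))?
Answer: 28244/5 ≈ 5648.8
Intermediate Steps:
t(S) = 322/5 (t(S) = 63 - 7/(-5) = 63 - 7*(-⅕) = 63 + 7/5 = 322/5)
92*(-3 + t(-7)) = 92*(-3 + 322/5) = 92*(307/5) = 28244/5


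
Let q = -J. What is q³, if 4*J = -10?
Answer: 125/8 ≈ 15.625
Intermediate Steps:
J = -5/2 (J = (¼)*(-10) = -5/2 ≈ -2.5000)
q = 5/2 (q = -1*(-5/2) = 5/2 ≈ 2.5000)
q³ = (5/2)³ = 125/8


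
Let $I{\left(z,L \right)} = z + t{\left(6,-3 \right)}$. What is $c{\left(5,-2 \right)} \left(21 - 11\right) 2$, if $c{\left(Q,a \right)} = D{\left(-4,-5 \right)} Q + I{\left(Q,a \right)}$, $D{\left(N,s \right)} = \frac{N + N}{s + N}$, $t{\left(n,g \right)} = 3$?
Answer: $\frac{2240}{9} \approx 248.89$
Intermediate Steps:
$I{\left(z,L \right)} = 3 + z$ ($I{\left(z,L \right)} = z + 3 = 3 + z$)
$D{\left(N,s \right)} = \frac{2 N}{N + s}$
$c{\left(Q,a \right)} = 3 + \frac{17 Q}{9}$ ($c{\left(Q,a \right)} = 2 \left(-4\right) \frac{1}{-4 - 5} Q + \left(3 + Q\right) = 2 \left(-4\right) \frac{1}{-9} Q + \left(3 + Q\right) = 2 \left(-4\right) \left(- \frac{1}{9}\right) Q + \left(3 + Q\right) = \frac{8 Q}{9} + \left(3 + Q\right) = 3 + \frac{17 Q}{9}$)
$c{\left(5,-2 \right)} \left(21 - 11\right) 2 = \left(3 + \frac{17}{9} \cdot 5\right) \left(21 - 11\right) 2 = \left(3 + \frac{85}{9}\right) 10 \cdot 2 = \frac{112}{9} \cdot 10 \cdot 2 = \frac{1120}{9} \cdot 2 = \frac{2240}{9}$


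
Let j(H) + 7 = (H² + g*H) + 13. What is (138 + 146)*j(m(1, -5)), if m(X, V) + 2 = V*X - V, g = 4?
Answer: 568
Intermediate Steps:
m(X, V) = -2 - V + V*X (m(X, V) = -2 + (V*X - V) = -2 + (-V + V*X) = -2 - V + V*X)
j(H) = 6 + H² + 4*H (j(H) = -7 + ((H² + 4*H) + 13) = -7 + (13 + H² + 4*H) = 6 + H² + 4*H)
(138 + 146)*j(m(1, -5)) = (138 + 146)*(6 + (-2 - 1*(-5) - 5*1)² + 4*(-2 - 1*(-5) - 5*1)) = 284*(6 + (-2 + 5 - 5)² + 4*(-2 + 5 - 5)) = 284*(6 + (-2)² + 4*(-2)) = 284*(6 + 4 - 8) = 284*2 = 568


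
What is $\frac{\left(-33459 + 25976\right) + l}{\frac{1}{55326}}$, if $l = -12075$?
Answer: $-1082065908$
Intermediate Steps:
$\frac{\left(-33459 + 25976\right) + l}{\frac{1}{55326}} = \frac{\left(-33459 + 25976\right) - 12075}{\frac{1}{55326}} = \left(-7483 - 12075\right) \frac{1}{\frac{1}{55326}} = \left(-19558\right) 55326 = -1082065908$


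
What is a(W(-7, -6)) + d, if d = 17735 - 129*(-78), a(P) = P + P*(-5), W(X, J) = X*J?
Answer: 27629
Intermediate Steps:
W(X, J) = J*X
a(P) = -4*P (a(P) = P - 5*P = -4*P)
d = 27797 (d = 17735 - 1*(-10062) = 17735 + 10062 = 27797)
a(W(-7, -6)) + d = -(-24)*(-7) + 27797 = -4*42 + 27797 = -168 + 27797 = 27629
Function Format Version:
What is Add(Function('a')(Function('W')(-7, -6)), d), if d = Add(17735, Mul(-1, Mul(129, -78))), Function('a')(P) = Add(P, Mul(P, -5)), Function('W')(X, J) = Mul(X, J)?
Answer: 27629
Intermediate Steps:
Function('W')(X, J) = Mul(J, X)
Function('a')(P) = Mul(-4, P) (Function('a')(P) = Add(P, Mul(-5, P)) = Mul(-4, P))
d = 27797 (d = Add(17735, Mul(-1, -10062)) = Add(17735, 10062) = 27797)
Add(Function('a')(Function('W')(-7, -6)), d) = Add(Mul(-4, Mul(-6, -7)), 27797) = Add(Mul(-4, 42), 27797) = Add(-168, 27797) = 27629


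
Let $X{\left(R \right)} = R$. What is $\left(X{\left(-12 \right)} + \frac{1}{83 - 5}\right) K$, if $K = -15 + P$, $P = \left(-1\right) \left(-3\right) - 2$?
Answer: $\frac{6545}{39} \approx 167.82$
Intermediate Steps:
$P = 1$ ($P = 3 - 2 = 1$)
$K = -14$ ($K = -15 + 1 = -14$)
$\left(X{\left(-12 \right)} + \frac{1}{83 - 5}\right) K = \left(-12 + \frac{1}{83 - 5}\right) \left(-14\right) = \left(-12 + \frac{1}{78}\right) \left(-14\right) = \left(- \frac{935}{78}\right) \left(-14\right) = \frac{6545}{39}$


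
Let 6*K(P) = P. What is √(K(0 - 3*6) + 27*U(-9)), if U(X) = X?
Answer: I*√246 ≈ 15.684*I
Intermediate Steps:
K(P) = P/6
√(K(0 - 3*6) + 27*U(-9)) = √((0 - 3*6)/6 + 27*(-9)) = √((0 - 18)/6 - 243) = √((⅙)*(-18) - 243) = √(-3 - 243) = √(-246) = I*√246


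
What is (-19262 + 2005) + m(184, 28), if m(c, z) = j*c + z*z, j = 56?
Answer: -6169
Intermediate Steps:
m(c, z) = z² + 56*c (m(c, z) = 56*c + z*z = 56*c + z² = z² + 56*c)
(-19262 + 2005) + m(184, 28) = (-19262 + 2005) + (28² + 56*184) = -17257 + (784 + 10304) = -17257 + 11088 = -6169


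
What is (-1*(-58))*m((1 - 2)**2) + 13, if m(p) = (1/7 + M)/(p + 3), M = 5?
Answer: 613/7 ≈ 87.571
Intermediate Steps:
m(p) = 36/(7*(3 + p)) (m(p) = (1/7 + 5)/(p + 3) = (1/7 + 5)/(3 + p) = 36/(7*(3 + p)))
(-1*(-58))*m((1 - 2)**2) + 13 = (-1*(-58))*(36/(7*(3 + (1 - 2)**2))) + 13 = 58*(36/(7*(3 + (-1)**2))) + 13 = 58*(36/(7*(3 + 1))) + 13 = 58*((36/7)/4) + 13 = 58*((36/7)*(1/4)) + 13 = 58*(9/7) + 13 = 522/7 + 13 = 613/7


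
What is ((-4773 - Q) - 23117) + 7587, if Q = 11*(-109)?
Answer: -19104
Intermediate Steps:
Q = -1199
((-4773 - Q) - 23117) + 7587 = ((-4773 - 1*(-1199)) - 23117) + 7587 = ((-4773 + 1199) - 23117) + 7587 = (-3574 - 23117) + 7587 = -26691 + 7587 = -19104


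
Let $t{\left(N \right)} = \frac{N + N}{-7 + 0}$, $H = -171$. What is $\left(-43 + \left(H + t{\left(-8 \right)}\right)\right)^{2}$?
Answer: $\frac{2196324}{49} \approx 44823.0$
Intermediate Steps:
$t{\left(N \right)} = - \frac{2 N}{7}$ ($t{\left(N \right)} = \frac{2 N}{-7} = 2 N \left(- \frac{1}{7}\right) = - \frac{2 N}{7}$)
$\left(-43 + \left(H + t{\left(-8 \right)}\right)\right)^{2} = \left(-43 - \frac{1181}{7}\right)^{2} = \left(- \frac{1482}{7}\right)^{2} = \frac{2196324}{49}$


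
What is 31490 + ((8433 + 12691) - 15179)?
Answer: 37435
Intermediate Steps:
31490 + ((8433 + 12691) - 15179) = 31490 + (21124 - 15179) = 31490 + 5945 = 37435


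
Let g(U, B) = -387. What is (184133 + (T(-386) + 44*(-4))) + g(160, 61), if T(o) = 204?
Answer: 183774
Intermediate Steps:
(184133 + (T(-386) + 44*(-4))) + g(160, 61) = (184133 + (204 + 44*(-4))) - 387 = (184133 + (204 - 176)) - 387 = (184133 + 28) - 387 = 184161 - 387 = 183774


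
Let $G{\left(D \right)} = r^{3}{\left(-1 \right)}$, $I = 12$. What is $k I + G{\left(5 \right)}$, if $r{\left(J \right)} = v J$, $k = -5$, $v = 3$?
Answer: $-87$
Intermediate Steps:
$r{\left(J \right)} = 3 J$
$G{\left(D \right)} = -27$ ($G{\left(D \right)} = \left(3 \left(-1\right)\right)^{3} = \left(-3\right)^{3} = -27$)
$k I + G{\left(5 \right)} = \left(-5\right) 12 - 27 = -60 - 27 = -87$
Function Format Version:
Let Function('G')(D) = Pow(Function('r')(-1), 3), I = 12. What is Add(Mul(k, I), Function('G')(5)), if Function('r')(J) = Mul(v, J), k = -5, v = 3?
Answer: -87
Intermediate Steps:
Function('r')(J) = Mul(3, J)
Function('G')(D) = -27 (Function('G')(D) = Pow(Mul(3, -1), 3) = Pow(-3, 3) = -27)
Add(Mul(k, I), Function('G')(5)) = Add(Mul(-5, 12), -27) = Add(-60, -27) = -87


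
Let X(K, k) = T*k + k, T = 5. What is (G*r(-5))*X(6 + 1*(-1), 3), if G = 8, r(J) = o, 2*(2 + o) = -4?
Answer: -576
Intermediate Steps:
o = -4 (o = -2 + (½)*(-4) = -2 - 2 = -4)
X(K, k) = 6*k (X(K, k) = 5*k + k = 6*k)
r(J) = -4
(G*r(-5))*X(6 + 1*(-1), 3) = (8*(-4))*(6*3) = -32*18 = -576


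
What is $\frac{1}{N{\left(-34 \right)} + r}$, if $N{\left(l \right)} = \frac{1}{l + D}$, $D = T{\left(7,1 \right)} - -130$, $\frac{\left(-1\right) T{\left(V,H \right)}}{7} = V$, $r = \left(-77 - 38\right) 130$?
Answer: $- \frac{47}{702649} \approx -6.689 \cdot 10^{-5}$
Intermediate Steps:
$r = -14950$ ($r = \left(-115\right) 130 = -14950$)
$T{\left(V,H \right)} = - 7 V$
$D = 81$ ($D = \left(-7\right) 7 - -130 = -49 + 130 = 81$)
$N{\left(l \right)} = \frac{1}{81 + l}$ ($N{\left(l \right)} = \frac{1}{l + 81} = \frac{1}{81 + l}$)
$\frac{1}{N{\left(-34 \right)} + r} = \frac{1}{\frac{1}{81 - 34} - 14950} = \frac{1}{\frac{1}{47} - 14950} = \frac{1}{- \frac{702649}{47}} = - \frac{47}{702649}$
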